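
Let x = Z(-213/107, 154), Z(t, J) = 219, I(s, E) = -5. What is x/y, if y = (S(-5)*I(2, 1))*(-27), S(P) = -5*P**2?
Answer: -73/5625 ≈ -0.012978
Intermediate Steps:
x = 219
y = -16875 (y = (-5*(-5)**2*(-5))*(-27) = (-5*25*(-5))*(-27) = -125*(-5)*(-27) = 625*(-27) = -16875)
x/y = 219/(-16875) = 219*(-1/16875) = -73/5625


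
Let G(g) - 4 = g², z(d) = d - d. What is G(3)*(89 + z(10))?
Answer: 1157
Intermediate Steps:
z(d) = 0
G(g) = 4 + g²
G(3)*(89 + z(10)) = (4 + 3²)*(89 + 0) = (4 + 9)*89 = 13*89 = 1157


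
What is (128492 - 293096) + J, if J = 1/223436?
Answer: -36778459343/223436 ≈ -1.6460e+5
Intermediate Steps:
J = 1/223436 ≈ 4.4756e-6
(128492 - 293096) + J = (128492 - 293096) + 1/223436 = -164604 + 1/223436 = -36778459343/223436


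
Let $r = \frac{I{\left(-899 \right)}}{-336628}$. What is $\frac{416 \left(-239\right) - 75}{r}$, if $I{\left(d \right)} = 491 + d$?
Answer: $- \frac{8373537343}{102} \approx -8.2093 \cdot 10^{7}$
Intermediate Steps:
$r = \frac{102}{84157}$ ($r = \frac{491 - 899}{-336628} = \left(-408\right) \left(- \frac{1}{336628}\right) = \frac{102}{84157} \approx 0.001212$)
$\frac{416 \left(-239\right) - 75}{r} = \frac{416 \left(-239\right) - 75}{\frac{102}{84157}} = \left(-99424 - 75\right) \frac{84157}{102} = \left(-99499\right) \frac{84157}{102} = - \frac{8373537343}{102}$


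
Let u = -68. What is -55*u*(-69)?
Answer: -258060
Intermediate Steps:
-55*u*(-69) = -55*(-68)*(-69) = 3740*(-69) = -258060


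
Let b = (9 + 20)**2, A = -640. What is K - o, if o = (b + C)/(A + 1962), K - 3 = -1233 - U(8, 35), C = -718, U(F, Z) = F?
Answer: -1636759/1322 ≈ -1238.1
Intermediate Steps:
b = 841 (b = 29**2 = 841)
K = -1238 (K = 3 + (-1233 - 1*8) = 3 + (-1233 - 8) = 3 - 1241 = -1238)
o = 123/1322 (o = (841 - 718)/(-640 + 1962) = 123/1322 ≈ 0.093041)
K - o = -1238 - 1*123/1322 = -1238 - 123/1322 = -1636759/1322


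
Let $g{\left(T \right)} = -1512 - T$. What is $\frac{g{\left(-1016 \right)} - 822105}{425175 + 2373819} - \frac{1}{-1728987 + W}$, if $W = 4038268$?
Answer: $- \frac{1899619658875}{6463663663314} \approx -0.29389$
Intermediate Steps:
$\frac{g{\left(-1016 \right)} - 822105}{425175 + 2373819} - \frac{1}{-1728987 + W} = \frac{\left(-1512 - -1016\right) - 822105}{425175 + 2373819} - \frac{1}{-1728987 + 4038268} = \frac{\left(-1512 + 1016\right) - 822105}{2798994} - \frac{1}{2309281} = \left(-496 - 822105\right) \frac{1}{2798994} - \frac{1}{2309281} = \left(-822601\right) \frac{1}{2798994} - \frac{1}{2309281} = - \frac{822601}{2798994} - \frac{1}{2309281} = - \frac{1899619658875}{6463663663314}$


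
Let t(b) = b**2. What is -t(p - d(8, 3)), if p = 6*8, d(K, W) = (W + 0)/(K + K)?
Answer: -585225/256 ≈ -2286.0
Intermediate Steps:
d(K, W) = W/(2*K) (d(K, W) = W/((2*K)) = W*(1/(2*K)) = W/(2*K))
p = 48
-t(p - d(8, 3)) = -(48 - 3/(2*8))**2 = -(48 - 1*3/16)**2 = -(48 - 3/16)**2 = -(765/16)**2 = -1*585225/256 = -585225/256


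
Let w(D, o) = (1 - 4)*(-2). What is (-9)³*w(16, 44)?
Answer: -4374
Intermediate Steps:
w(D, o) = 6 (w(D, o) = -3*(-2) = 6)
(-9)³*w(16, 44) = (-9)³*6 = -729*6 = -4374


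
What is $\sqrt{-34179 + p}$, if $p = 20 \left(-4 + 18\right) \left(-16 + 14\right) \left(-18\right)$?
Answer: $i \sqrt{24099} \approx 155.24 i$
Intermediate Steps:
$p = 10080$ ($p = 20 \cdot 14 \left(-2\right) \left(-18\right) = 20 \left(-28\right) \left(-18\right) = \left(-560\right) \left(-18\right) = 10080$)
$\sqrt{-34179 + p} = \sqrt{-34179 + 10080} = \sqrt{-24099} = i \sqrt{24099}$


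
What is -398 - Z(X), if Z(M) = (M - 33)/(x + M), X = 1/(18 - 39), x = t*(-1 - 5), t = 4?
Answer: -201684/505 ≈ -399.37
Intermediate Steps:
x = -24 (x = 4*(-1 - 5) = 4*(-6) = -24)
X = -1/21 (X = 1/(-21) = -1/21 ≈ -0.047619)
Z(M) = (-33 + M)/(-24 + M) (Z(M) = (M - 33)/(-24 + M) = (-33 + M)/(-24 + M))
-398 - Z(X) = -398 - (-33 - 1/21)/(-24 - 1/21) = -398 - (-694)/((-505/21)*21) = -398 - (-21)*(-694)/(505*21) = -398 - 1*694/505 = -398 - 694/505 = -201684/505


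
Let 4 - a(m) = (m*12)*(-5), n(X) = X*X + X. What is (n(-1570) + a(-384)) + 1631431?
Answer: 4071725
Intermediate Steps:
n(X) = X + X² (n(X) = X² + X = X + X²)
a(m) = 4 + 60*m (a(m) = 4 - m*12*(-5) = 4 - 12*m*(-5) = 4 - (-60)*m = 4 + 60*m)
(n(-1570) + a(-384)) + 1631431 = (-1570*(1 - 1570) + (4 + 60*(-384))) + 1631431 = (-1570*(-1569) + (4 - 23040)) + 1631431 = (2463330 - 23036) + 1631431 = 2440294 + 1631431 = 4071725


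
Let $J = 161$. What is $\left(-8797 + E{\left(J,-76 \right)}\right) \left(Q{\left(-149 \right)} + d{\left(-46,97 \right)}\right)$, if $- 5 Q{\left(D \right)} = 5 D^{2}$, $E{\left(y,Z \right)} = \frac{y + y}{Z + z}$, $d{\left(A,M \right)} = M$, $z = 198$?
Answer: $\frac{11857823424}{61} \approx 1.9439 \cdot 10^{8}$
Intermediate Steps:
$E{\left(y,Z \right)} = \frac{2 y}{198 + Z}$ ($E{\left(y,Z \right)} = \frac{y + y}{Z + 198} = \frac{2 y}{198 + Z}$)
$Q{\left(D \right)} = - D^{2}$ ($Q{\left(D \right)} = - \frac{5 D^{2}}{5} = - D^{2}$)
$\left(-8797 + E{\left(J,-76 \right)}\right) \left(Q{\left(-149 \right)} + d{\left(-46,97 \right)}\right) = \left(-8797 + 2 \cdot 161 \frac{1}{198 - 76}\right) \left(- \left(-149\right)^{2} + 97\right) = \left(-8797 + 2 \cdot 161 \cdot \frac{1}{122}\right) \left(\left(-1\right) 22201 + 97\right) = \left(-8797 + 2 \cdot 161 \cdot \frac{1}{122}\right) \left(-22201 + 97\right) = \left(-8797 + \frac{161}{61}\right) \left(-22104\right) = \left(- \frac{536456}{61}\right) \left(-22104\right) = \frac{11857823424}{61}$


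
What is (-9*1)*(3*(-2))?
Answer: 54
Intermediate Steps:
(-9*1)*(3*(-2)) = -9*(-6) = 54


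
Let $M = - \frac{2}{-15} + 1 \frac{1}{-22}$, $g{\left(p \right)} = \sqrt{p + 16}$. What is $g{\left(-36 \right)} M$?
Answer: $\frac{29 i \sqrt{5}}{165} \approx 0.39301 i$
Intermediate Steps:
$g{\left(p \right)} = \sqrt{16 + p}$
$M = \frac{29}{330}$ ($M = \left(-2\right) \left(- \frac{1}{15}\right) + 1 \left(- \frac{1}{22}\right) = \frac{2}{15} - \frac{1}{22} = \frac{29}{330} \approx 0.087879$)
$g{\left(-36 \right)} M = \sqrt{16 - 36} \cdot \frac{29}{330} = \sqrt{-20} \cdot \frac{29}{330} = 2 i \sqrt{5} \cdot \frac{29}{330} = \frac{29 i \sqrt{5}}{165}$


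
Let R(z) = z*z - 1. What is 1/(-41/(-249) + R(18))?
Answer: 249/80468 ≈ 0.0030944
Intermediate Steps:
R(z) = -1 + z² (R(z) = z² - 1 = -1 + z²)
1/(-41/(-249) + R(18)) = 1/(-41/(-249) + (-1 + 18²)) = 1/(-41*(-1/249) + (-1 + 324)) = 1/(41/249 + 323) = 1/(80468/249) = 249/80468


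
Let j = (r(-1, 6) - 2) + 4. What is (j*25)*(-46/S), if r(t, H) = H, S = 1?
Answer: -9200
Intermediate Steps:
j = 8 (j = (6 - 2) + 4 = 4 + 4 = 8)
(j*25)*(-46/S) = (8*25)*(-46/1) = 200*(-46*1) = 200*(-46) = -9200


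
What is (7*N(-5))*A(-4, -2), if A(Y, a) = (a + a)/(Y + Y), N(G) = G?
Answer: -35/2 ≈ -17.500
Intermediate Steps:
A(Y, a) = a/Y (A(Y, a) = (2*a)/((2*Y)) = (2*a)*(1/(2*Y)) = a/Y)
(7*N(-5))*A(-4, -2) = (7*(-5))*(-2/(-4)) = -(-70)*(-1)/4 = -35*1/2 = -35/2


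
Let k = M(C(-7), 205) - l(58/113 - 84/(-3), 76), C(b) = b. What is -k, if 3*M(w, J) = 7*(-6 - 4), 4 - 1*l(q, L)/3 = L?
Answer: -578/3 ≈ -192.67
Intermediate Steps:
l(q, L) = 12 - 3*L
M(w, J) = -70/3 (M(w, J) = (7*(-6 - 4))/3 = (7*(-10))/3 = (1/3)*(-70) = -70/3)
k = 578/3 (k = -70/3 - (12 - 3*76) = -70/3 - (12 - 228) = -70/3 - 1*(-216) = -70/3 + 216 = 578/3 ≈ 192.67)
-k = -1*578/3 = -578/3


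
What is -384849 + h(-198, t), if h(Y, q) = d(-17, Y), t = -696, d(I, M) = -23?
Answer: -384872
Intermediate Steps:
h(Y, q) = -23
-384849 + h(-198, t) = -384849 - 23 = -384872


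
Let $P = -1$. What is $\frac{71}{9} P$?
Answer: $- \frac{71}{9} \approx -7.8889$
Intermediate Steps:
$\frac{71}{9} P = \frac{71}{9} \left(-1\right) = - \frac{71}{9}$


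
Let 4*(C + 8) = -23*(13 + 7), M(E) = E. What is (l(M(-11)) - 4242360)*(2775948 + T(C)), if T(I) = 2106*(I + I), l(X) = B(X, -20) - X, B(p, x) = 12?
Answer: -9578653926864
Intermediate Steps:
C = -123 (C = -8 + (-23*(13 + 7))/4 = -8 + (-23*20)/4 = -8 + (¼)*(-460) = -8 - 115 = -123)
l(X) = 12 - X
T(I) = 4212*I (T(I) = 2106*(2*I) = 4212*I)
(l(M(-11)) - 4242360)*(2775948 + T(C)) = ((12 - 1*(-11)) - 4242360)*(2775948 + 4212*(-123)) = ((12 + 11) - 4242360)*(2775948 - 518076) = (23 - 4242360)*2257872 = -4242337*2257872 = -9578653926864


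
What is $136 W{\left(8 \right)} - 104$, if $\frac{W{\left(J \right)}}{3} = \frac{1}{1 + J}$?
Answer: $- \frac{176}{3} \approx -58.667$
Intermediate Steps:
$W{\left(J \right)} = \frac{3}{1 + J}$
$136 W{\left(8 \right)} - 104 = 136 \frac{3}{1 + 8} - 104 = 136 \cdot \frac{3}{9} - 104 = 136 \cdot 3 \cdot \frac{1}{9} - 104 = 136 \cdot \frac{1}{3} - 104 = \frac{136}{3} - 104 = - \frac{176}{3}$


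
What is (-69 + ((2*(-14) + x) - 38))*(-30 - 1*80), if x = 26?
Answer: 11990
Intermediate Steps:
(-69 + ((2*(-14) + x) - 38))*(-30 - 1*80) = (-69 + ((2*(-14) + 26) - 38))*(-30 - 1*80) = (-69 + ((-28 + 26) - 38))*(-30 - 80) = (-69 + (-2 - 38))*(-110) = (-69 - 40)*(-110) = -109*(-110) = 11990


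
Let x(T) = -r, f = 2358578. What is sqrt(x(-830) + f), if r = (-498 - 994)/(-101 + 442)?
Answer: sqrt(274258317190)/341 ≈ 1535.8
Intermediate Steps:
r = -1492/341 ≈ -4.3754
x(T) = 1492/341 (x(T) = -1*(-1492/341) = 1492/341)
sqrt(x(-830) + f) = sqrt(1492/341 + 2358578) = sqrt(804276590/341) = sqrt(274258317190)/341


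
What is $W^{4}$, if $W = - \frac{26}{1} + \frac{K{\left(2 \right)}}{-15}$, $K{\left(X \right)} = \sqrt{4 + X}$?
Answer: $\frac{\left(390 + \sqrt{6}\right)^{4}}{50625} \approx 4.6857 \cdot 10^{5}$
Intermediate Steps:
$W = -26 - \frac{\sqrt{6}}{15}$ ($W = - \frac{26}{1} + \frac{\sqrt{4 + 2}}{-15} = \left(-26\right) 1 + \sqrt{6} \left(- \frac{1}{15}\right) = -26 - \frac{\sqrt{6}}{15} \approx -26.163$)
$W^{4} = \left(-26 - \frac{\sqrt{6}}{15}\right)^{4}$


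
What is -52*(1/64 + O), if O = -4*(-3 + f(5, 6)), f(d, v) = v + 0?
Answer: 9971/16 ≈ 623.19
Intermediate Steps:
f(d, v) = v
O = -12 (O = -4*(-3 + 6) = -4*3 = -12)
-52*(1/64 + O) = -52*(1/64 - 12) = -52*(-767/64) = 9971/16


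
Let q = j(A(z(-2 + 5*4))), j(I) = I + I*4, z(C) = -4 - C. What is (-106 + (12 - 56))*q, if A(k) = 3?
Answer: -2250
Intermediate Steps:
j(I) = 5*I (j(I) = I + 4*I = 5*I)
q = 15 (q = 5*3 = 15)
(-106 + (12 - 56))*q = (-106 + (12 - 56))*15 = (-106 - 44)*15 = -150*15 = -2250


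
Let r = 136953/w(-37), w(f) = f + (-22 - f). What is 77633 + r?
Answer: 1570973/22 ≈ 71408.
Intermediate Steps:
w(f) = -22
r = -136953/22 (r = 136953/(-22) = 136953*(-1/22) = -136953/22 ≈ -6225.1)
77633 + r = 77633 - 136953/22 = 1570973/22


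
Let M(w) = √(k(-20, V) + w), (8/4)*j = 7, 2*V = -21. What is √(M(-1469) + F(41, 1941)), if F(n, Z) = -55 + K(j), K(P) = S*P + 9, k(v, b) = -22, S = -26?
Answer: √(-137 + I*√1491) ≈ 1.6336 + 11.818*I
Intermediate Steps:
V = -21/2 (V = (½)*(-21) = -21/2 ≈ -10.500)
j = 7/2 (j = (½)*7 = 7/2 ≈ 3.5000)
K(P) = 9 - 26*P (K(P) = -26*P + 9 = 9 - 26*P)
F(n, Z) = -137 (F(n, Z) = -55 + (9 - 26*7/2) = -55 + (9 - 91) = -55 - 82 = -137)
M(w) = √(-22 + w)
√(M(-1469) + F(41, 1941)) = √(√(-22 - 1469) - 137) = √(√(-1491) - 137) = √(I*√1491 - 137) = √(-137 + I*√1491)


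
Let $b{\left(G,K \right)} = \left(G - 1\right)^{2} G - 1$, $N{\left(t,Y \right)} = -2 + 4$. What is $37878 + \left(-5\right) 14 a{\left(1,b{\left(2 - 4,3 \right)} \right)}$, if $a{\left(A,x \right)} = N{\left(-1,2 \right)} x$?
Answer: $40538$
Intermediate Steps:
$N{\left(t,Y \right)} = 2$
$b{\left(G,K \right)} = -1 + G \left(-1 + G\right)^{2}$ ($b{\left(G,K \right)} = \left(-1 + G\right)^{2} G - 1 = G \left(-1 + G\right)^{2} - 1 = -1 + G \left(-1 + G\right)^{2}$)
$a{\left(A,x \right)} = 2 x$
$37878 + \left(-5\right) 14 a{\left(1,b{\left(2 - 4,3 \right)} \right)} = 37878 + \left(-5\right) 14 \cdot 2 \left(-1 + \left(2 - 4\right) \left(-1 + \left(2 - 4\right)\right)^{2}\right) = 37878 - 70 \cdot 2 \left(-1 - 2 \left(-1 - 2\right)^{2}\right) = 37878 - 70 \cdot 2 \left(-1 - 2 \left(-3\right)^{2}\right) = 37878 - 70 \cdot 2 \left(-1 - 18\right) = 37878 - 70 \cdot 2 \left(-19\right) = 37878 - -2660 = 37878 + 2660 = 40538$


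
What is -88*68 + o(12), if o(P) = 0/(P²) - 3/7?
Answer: -41891/7 ≈ -5984.4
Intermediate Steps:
o(P) = -3/7 (o(P) = 0/P² - 3*⅐ = 0 - 3/7 = -3/7)
-88*68 + o(12) = -88*68 - 3/7 = -5984 - 3/7 = -41891/7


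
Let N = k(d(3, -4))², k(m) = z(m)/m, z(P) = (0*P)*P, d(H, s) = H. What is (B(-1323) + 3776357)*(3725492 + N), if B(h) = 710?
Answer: 14071432891964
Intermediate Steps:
z(P) = 0 (z(P) = 0*P = 0)
k(m) = 0 (k(m) = 0/m = 0)
N = 0 (N = 0² = 0)
(B(-1323) + 3776357)*(3725492 + N) = (710 + 3776357)*(3725492 + 0) = 3777067*3725492 = 14071432891964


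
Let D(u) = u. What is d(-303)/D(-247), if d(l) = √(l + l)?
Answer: -I*√606/247 ≈ -0.099664*I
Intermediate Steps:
d(l) = √2*√l (d(l) = √(2*l) = √2*√l)
d(-303)/D(-247) = (√2*√(-303))/(-247) = (√2*(I*√303))*(-1/247) = (I*√606)*(-1/247) = -I*√606/247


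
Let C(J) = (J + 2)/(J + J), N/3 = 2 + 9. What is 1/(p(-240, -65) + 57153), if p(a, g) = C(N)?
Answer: 66/3772133 ≈ 1.7497e-5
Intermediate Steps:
N = 33 (N = 3*(2 + 9) = 3*11 = 33)
C(J) = (2 + J)/(2*J) (C(J) = (2 + J)/((2*J)) = (2 + J)*(1/(2*J)) = (2 + J)/(2*J))
p(a, g) = 35/66 (p(a, g) = (½)*(2 + 33)/33 = (½)*(1/33)*35 = 35/66)
1/(p(-240, -65) + 57153) = 1/(35/66 + 57153) = 1/(3772133/66) = 66/3772133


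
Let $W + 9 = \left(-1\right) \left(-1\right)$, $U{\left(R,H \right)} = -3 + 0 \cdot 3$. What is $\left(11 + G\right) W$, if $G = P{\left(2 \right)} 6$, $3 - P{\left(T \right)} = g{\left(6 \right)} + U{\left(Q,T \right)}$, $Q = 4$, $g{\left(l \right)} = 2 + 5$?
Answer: $-40$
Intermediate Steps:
$g{\left(l \right)} = 7$
$U{\left(R,H \right)} = -3$ ($U{\left(R,H \right)} = -3 + 0 = -3$)
$P{\left(T \right)} = -1$ ($P{\left(T \right)} = 3 - \left(7 - 3\right) = 3 - 4 = -1$)
$W = -8$ ($W = -9 - -1 = -9 + 1 = -8$)
$G = -6$ ($G = \left(-1\right) 6 = -6$)
$\left(11 + G\right) W = \left(11 - 6\right) \left(-8\right) = 5 \left(-8\right) = -40$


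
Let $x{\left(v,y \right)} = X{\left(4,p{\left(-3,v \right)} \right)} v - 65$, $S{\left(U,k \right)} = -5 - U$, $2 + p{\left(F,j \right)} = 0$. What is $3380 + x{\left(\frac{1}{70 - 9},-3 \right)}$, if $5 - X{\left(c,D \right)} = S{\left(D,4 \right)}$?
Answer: $\frac{202223}{61} \approx 3315.1$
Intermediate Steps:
$p{\left(F,j \right)} = -2$ ($p{\left(F,j \right)} = -2 + 0 = -2$)
$X{\left(c,D \right)} = 10 + D$ ($X{\left(c,D \right)} = 5 - \left(-5 - D\right) = 5 + \left(5 + D\right) = 10 + D$)
$x{\left(v,y \right)} = -65 + 8 v$ ($x{\left(v,y \right)} = \left(10 - 2\right) v - 65 = 8 v - 65 = -65 + 8 v$)
$3380 + x{\left(\frac{1}{70 - 9},-3 \right)} = 3380 - \left(65 - \frac{8}{70 - 9}\right) = 3380 - \left(65 - \frac{8}{61}\right) = 3380 + \left(-65 + 8 \cdot \frac{1}{61}\right) = 3380 + \left(-65 + \frac{8}{61}\right) = 3380 - \frac{3957}{61} = \frac{202223}{61}$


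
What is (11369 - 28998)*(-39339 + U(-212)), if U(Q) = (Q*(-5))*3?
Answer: 637447011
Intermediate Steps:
U(Q) = -15*Q (U(Q) = -5*Q*3 = -15*Q)
(11369 - 28998)*(-39339 + U(-212)) = (11369 - 28998)*(-39339 - 15*(-212)) = -17629*(-39339 + 3180) = -17629*(-36159) = 637447011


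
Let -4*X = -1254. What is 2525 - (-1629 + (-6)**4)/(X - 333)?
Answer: 32603/13 ≈ 2507.9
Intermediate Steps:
X = 627/2 (X = -1/4*(-1254) = 627/2 ≈ 313.50)
2525 - (-1629 + (-6)**4)/(X - 333) = 2525 - (-1629 + (-6)**4)/(627/2 - 333) = 2525 - (-1629 + 1296)/(-39/2) = 2525 - (-333)*(-2)/39 = 2525 - 1*222/13 = 2525 - 222/13 = 32603/13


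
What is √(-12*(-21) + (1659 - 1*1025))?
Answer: √886 ≈ 29.766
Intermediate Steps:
√(-12*(-21) + (1659 - 1*1025)) = √(252 + (1659 - 1025)) = √(252 + 634) = √886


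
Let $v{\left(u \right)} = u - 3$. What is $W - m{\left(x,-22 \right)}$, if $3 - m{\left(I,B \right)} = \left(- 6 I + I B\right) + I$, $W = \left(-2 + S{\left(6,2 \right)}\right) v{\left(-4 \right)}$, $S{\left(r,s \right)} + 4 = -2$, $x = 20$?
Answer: $-487$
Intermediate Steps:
$S{\left(r,s \right)} = -6$ ($S{\left(r,s \right)} = -4 - 2 = -6$)
$v{\left(u \right)} = -3 + u$
$W = 56$ ($W = \left(-2 - 6\right) \left(-3 - 4\right) = \left(-8\right) \left(-7\right) = 56$)
$m{\left(I,B \right)} = 3 + 5 I - B I$ ($m{\left(I,B \right)} = 3 - \left(\left(- 6 I + I B\right) + I\right) = 3 - \left(\left(- 6 I + B I\right) + I\right) = 3 - \left(- 5 I + B I\right) = 3 + 5 I - B I$)
$W - m{\left(x,-22 \right)} = 56 - \left(3 + 5 \cdot 20 - \left(-22\right) 20\right) = 56 - \left(3 + 100 + 440\right) = 56 - 543 = -487$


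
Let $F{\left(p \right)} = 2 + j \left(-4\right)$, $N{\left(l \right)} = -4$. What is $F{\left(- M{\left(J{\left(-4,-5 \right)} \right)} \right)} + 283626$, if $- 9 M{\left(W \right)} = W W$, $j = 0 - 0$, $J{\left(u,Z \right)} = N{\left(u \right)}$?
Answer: $283628$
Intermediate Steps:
$J{\left(u,Z \right)} = -4$
$j = 0$ ($j = 0 + 0 = 0$)
$M{\left(W \right)} = - \frac{W^{2}}{9}$ ($M{\left(W \right)} = - \frac{W W}{9} = - \frac{W^{2}}{9}$)
$F{\left(p \right)} = 2$ ($F{\left(p \right)} = 2 + 0 \left(-4\right) = 2 + 0 = 2$)
$F{\left(- M{\left(J{\left(-4,-5 \right)} \right)} \right)} + 283626 = 2 + 283626 = 283628$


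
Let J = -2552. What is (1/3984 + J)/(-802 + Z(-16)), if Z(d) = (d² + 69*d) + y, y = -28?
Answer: 10167167/6685152 ≈ 1.5209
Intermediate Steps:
Z(d) = -28 + d² + 69*d (Z(d) = (d² + 69*d) - 28 = -28 + d² + 69*d)
(1/3984 + J)/(-802 + Z(-16)) = (1/3984 - 2552)/(-802 + (-28 + (-16)² + 69*(-16))) = (1/3984 - 2552)/(-802 + (-28 + 256 - 1104)) = -10167167/(3984*(-802 - 876)) = -10167167/3984/(-1678) = -10167167/3984*(-1/1678) = 10167167/6685152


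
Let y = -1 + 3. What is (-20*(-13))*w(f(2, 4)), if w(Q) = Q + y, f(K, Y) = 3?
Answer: 1300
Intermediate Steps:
y = 2
w(Q) = 2 + Q (w(Q) = Q + 2 = 2 + Q)
(-20*(-13))*w(f(2, 4)) = (-20*(-13))*(2 + 3) = 260*5 = 1300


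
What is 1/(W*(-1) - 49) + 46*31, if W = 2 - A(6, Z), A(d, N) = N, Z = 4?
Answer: 67021/47 ≈ 1426.0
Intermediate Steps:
W = -2 (W = 2 - 1*4 = 2 - 4 = -2)
1/(W*(-1) - 49) + 46*31 = 1/(-2*(-1) - 49) + 46*31 = 1/(2 - 49) + 1426 = 1/(-47) + 1426 = -1/47 + 1426 = 67021/47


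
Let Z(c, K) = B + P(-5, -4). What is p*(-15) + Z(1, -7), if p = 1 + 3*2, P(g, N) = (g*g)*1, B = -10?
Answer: -90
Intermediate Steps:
P(g, N) = g² (P(g, N) = g²*1 = g²)
Z(c, K) = 15 (Z(c, K) = -10 + (-5)² = -10 + 25 = 15)
p = 7 (p = 1 + 6 = 7)
p*(-15) + Z(1, -7) = 7*(-15) + 15 = -105 + 15 = -90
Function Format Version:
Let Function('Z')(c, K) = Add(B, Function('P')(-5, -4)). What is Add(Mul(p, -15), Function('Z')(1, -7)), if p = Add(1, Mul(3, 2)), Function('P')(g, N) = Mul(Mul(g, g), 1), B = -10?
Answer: -90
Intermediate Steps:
Function('P')(g, N) = Pow(g, 2) (Function('P')(g, N) = Mul(Pow(g, 2), 1) = Pow(g, 2))
Function('Z')(c, K) = 15 (Function('Z')(c, K) = Add(-10, Pow(-5, 2)) = Add(-10, 25) = 15)
p = 7 (p = Add(1, 6) = 7)
Add(Mul(p, -15), Function('Z')(1, -7)) = Add(Mul(7, -15), 15) = Add(-105, 15) = -90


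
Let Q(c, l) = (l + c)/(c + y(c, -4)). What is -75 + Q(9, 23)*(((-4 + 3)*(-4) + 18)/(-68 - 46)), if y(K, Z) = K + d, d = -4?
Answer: -30101/399 ≈ -75.441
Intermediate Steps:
y(K, Z) = -4 + K (y(K, Z) = K - 4 = -4 + K)
Q(c, l) = (c + l)/(-4 + 2*c) (Q(c, l) = (l + c)/(c + (-4 + c)) = (c + l)/(-4 + 2*c))
-75 + Q(9, 23)*(((-4 + 3)*(-4) + 18)/(-68 - 46)) = -75 + ((9 + 23)/(2*(-2 + 9)))*(((-4 + 3)*(-4) + 18)/(-68 - 46)) = -75 + ((½)*32/7)*((-1*(-4) + 18)/(-114)) = -75 + ((½)*(⅐)*32)*((4 + 18)*(-1/114)) = -75 + 16*(22*(-1/114))/7 = -75 + (16/7)*(-11/57) = -75 - 176/399 = -30101/399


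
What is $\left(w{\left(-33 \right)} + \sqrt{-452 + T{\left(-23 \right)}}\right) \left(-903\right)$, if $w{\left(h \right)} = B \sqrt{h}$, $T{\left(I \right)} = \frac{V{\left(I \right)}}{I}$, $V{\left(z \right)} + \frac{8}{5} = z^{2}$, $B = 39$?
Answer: $\frac{903 i \left(- \sqrt{6280955} - 4485 \sqrt{33}\right)}{115} \approx - 2.2199 \cdot 10^{5} i$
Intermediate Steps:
$V{\left(z \right)} = - \frac{8}{5} + z^{2}$
$T{\left(I \right)} = \frac{- \frac{8}{5} + I^{2}}{I}$
$w{\left(h \right)} = 39 \sqrt{h}$
$\left(w{\left(-33 \right)} + \sqrt{-452 + T{\left(-23 \right)}}\right) \left(-903\right) = \left(39 \sqrt{-33} + \sqrt{-452 - \left(23 + \frac{8}{5 \left(-23\right)}\right)}\right) \left(-903\right) = \left(39 i \sqrt{33} + \sqrt{-452 - \frac{2637}{115}}\right) \left(-903\right) = \left(39 i \sqrt{33} + \sqrt{- \frac{54617}{115}}\right) \left(-903\right) = \left(39 i \sqrt{33} + \frac{i \sqrt{6280955}}{115}\right) \left(-903\right) = - 35217 i \sqrt{33} - \frac{903 i \sqrt{6280955}}{115}$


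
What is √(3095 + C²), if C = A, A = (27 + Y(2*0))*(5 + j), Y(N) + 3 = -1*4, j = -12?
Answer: √22695 ≈ 150.65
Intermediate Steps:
Y(N) = -7 (Y(N) = -3 - 1*4 = -3 - 4 = -7)
A = -140 (A = (27 - 7)*(5 - 12) = 20*(-7) = -140)
C = -140
√(3095 + C²) = √(3095 + (-140)²) = √(3095 + 19600) = √22695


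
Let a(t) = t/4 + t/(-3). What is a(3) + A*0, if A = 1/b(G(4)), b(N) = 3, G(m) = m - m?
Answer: -¼ ≈ -0.25000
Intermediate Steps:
G(m) = 0
a(t) = -t/12 (a(t) = t*(¼) + t*(-⅓) = t/4 - t/3 = -t/12)
A = ⅓ (A = 1/3 = ⅓ ≈ 0.33333)
a(3) + A*0 = -1/12*3 + (⅓)*0 = -¼ + 0 = -¼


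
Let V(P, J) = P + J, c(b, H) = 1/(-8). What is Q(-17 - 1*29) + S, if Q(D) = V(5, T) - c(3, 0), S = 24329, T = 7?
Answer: 194729/8 ≈ 24341.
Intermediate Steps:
c(b, H) = -⅛
V(P, J) = J + P
Q(D) = 97/8 (Q(D) = (7 + 5) - 1*(-⅛) = 12 + ⅛ = 97/8)
Q(-17 - 1*29) + S = 97/8 + 24329 = 194729/8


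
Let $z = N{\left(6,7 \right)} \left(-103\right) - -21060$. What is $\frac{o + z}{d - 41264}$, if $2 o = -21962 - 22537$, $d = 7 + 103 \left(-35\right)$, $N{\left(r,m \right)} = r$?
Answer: $\frac{1205}{29908} \approx 0.04029$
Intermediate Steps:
$d = -3598$ ($d = 7 - 3605 = -3598$)
$o = - \frac{44499}{2}$ ($o = \frac{-21962 - 22537}{2} = \frac{1}{2} \left(-44499\right) = - \frac{44499}{2} \approx -22250.0$)
$z = 20442$ ($z = 6 \left(-103\right) - -21060 = -618 + 21060 = 20442$)
$\frac{o + z}{d - 41264} = \frac{- \frac{44499}{2} + 20442}{-3598 - 41264} = - \frac{3615}{2 \left(-44862\right)} = \left(- \frac{3615}{2}\right) \left(- \frac{1}{44862}\right) = \frac{1205}{29908}$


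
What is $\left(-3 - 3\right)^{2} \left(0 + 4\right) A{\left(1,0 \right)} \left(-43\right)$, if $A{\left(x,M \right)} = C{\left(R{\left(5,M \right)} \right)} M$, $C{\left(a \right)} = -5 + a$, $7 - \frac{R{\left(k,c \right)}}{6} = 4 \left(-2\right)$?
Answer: $0$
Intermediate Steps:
$R{\left(k,c \right)} = 90$ ($R{\left(k,c \right)} = 42 - 6 \cdot 4 \left(-2\right) = 42 - -48 = 42 + 48 = 90$)
$A{\left(x,M \right)} = 85 M$ ($A{\left(x,M \right)} = \left(-5 + 90\right) M = 85 M$)
$\left(-3 - 3\right)^{2} \left(0 + 4\right) A{\left(1,0 \right)} \left(-43\right) = \left(-3 - 3\right)^{2} \left(0 + 4\right) 85 \cdot 0 \left(-43\right) = \left(-6\right)^{2} \cdot 4 \cdot 0 \left(-43\right) = 36 \cdot 4 \cdot 0 \left(-43\right) = 144 \cdot 0 \left(-43\right) = 0 \left(-43\right) = 0$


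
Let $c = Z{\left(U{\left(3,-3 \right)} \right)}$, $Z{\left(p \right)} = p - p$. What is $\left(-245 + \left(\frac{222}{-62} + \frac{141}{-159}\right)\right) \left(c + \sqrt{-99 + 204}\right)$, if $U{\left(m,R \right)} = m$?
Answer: $- \frac{409875 \sqrt{105}}{1643} \approx -2556.3$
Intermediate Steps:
$Z{\left(p \right)} = 0$
$c = 0$
$\left(-245 + \left(\frac{222}{-62} + \frac{141}{-159}\right)\right) \left(c + \sqrt{-99 + 204}\right) = \left(-245 + \left(\frac{222}{-62} + \frac{141}{-159}\right)\right) \left(0 + \sqrt{-99 + 204}\right) = \left(-245 + \left(222 \left(- \frac{1}{62}\right) + 141 \left(- \frac{1}{159}\right)\right)\right) \left(0 + \sqrt{105}\right) = \left(-245 - \frac{7340}{1643}\right) \sqrt{105} = - \frac{409875 \sqrt{105}}{1643}$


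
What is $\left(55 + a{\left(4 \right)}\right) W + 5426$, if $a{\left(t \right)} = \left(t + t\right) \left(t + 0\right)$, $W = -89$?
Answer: $-2317$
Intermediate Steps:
$a{\left(t \right)} = 2 t^{2}$ ($a{\left(t \right)} = 2 t t = 2 t^{2}$)
$\left(55 + a{\left(4 \right)}\right) W + 5426 = \left(55 + 2 \cdot 4^{2}\right) \left(-89\right) + 5426 = \left(55 + 2 \cdot 16\right) \left(-89\right) + 5426 = \left(55 + 32\right) \left(-89\right) + 5426 = 87 \left(-89\right) + 5426 = -7743 + 5426 = -2317$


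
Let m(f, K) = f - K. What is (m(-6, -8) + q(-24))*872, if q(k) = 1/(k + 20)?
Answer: 1526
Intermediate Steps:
q(k) = 1/(20 + k)
(m(-6, -8) + q(-24))*872 = ((-6 - 1*(-8)) + 1/(20 - 24))*872 = ((-6 + 8) + 1/(-4))*872 = (2 - ¼)*872 = (7/4)*872 = 1526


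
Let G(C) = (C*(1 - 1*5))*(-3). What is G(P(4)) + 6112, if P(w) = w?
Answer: 6160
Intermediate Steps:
G(C) = 12*C (G(C) = (C*(1 - 5))*(-3) = (C*(-4))*(-3) = -4*C*(-3) = 12*C)
G(P(4)) + 6112 = 12*4 + 6112 = 48 + 6112 = 6160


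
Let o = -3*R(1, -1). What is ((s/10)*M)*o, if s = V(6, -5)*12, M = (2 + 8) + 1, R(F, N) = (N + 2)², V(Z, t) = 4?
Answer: -792/5 ≈ -158.40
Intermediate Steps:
R(F, N) = (2 + N)²
M = 11 (M = 10 + 1 = 11)
s = 48 (s = 4*12 = 48)
o = -3 (o = -3*(2 - 1)² = -3*1² = -3*1 = -3)
((s/10)*M)*o = ((48/10)*11)*(-3) = ((48*(⅒))*11)*(-3) = ((24/5)*11)*(-3) = (264/5)*(-3) = -792/5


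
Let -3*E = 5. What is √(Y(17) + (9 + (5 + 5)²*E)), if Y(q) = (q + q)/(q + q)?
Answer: I*√1410/3 ≈ 12.517*I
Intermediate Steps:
E = -5/3 (E = -⅓*5 = -5/3 ≈ -1.6667)
Y(q) = 1 (Y(q) = (2*q)/((2*q)) = (2*q)*(1/(2*q)) = 1)
√(Y(17) + (9 + (5 + 5)²*E)) = √(1 + (9 + (5 + 5)²*(-5/3))) = √(1 + (9 + 10²*(-5/3))) = √(1 + (9 + 100*(-5/3))) = √(1 + (9 - 500/3)) = √(1 - 473/3) = √(-470/3) = I*√1410/3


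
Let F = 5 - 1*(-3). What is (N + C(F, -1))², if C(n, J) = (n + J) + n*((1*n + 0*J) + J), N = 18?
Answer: 6561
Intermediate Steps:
F = 8 (F = 5 + 3 = 8)
C(n, J) = J + n + n*(J + n) (C(n, J) = (J + n) + n*((n + 0) + J) = (J + n) + n*(n + J) = (J + n) + n*(J + n) = J + n + n*(J + n))
(N + C(F, -1))² = (18 + (-1 + 8 + 8² - 1*8))² = (18 + (-1 + 8 + 64 - 8))² = (18 + 63)² = 81² = 6561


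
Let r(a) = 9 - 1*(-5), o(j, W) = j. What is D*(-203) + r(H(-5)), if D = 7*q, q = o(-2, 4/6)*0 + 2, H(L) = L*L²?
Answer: -2828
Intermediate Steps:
H(L) = L³
q = 2 (q = -2*0 + 2 = 0 + 2 = 2)
r(a) = 14 (r(a) = 9 + 5 = 14)
D = 14 (D = 7*2 = 14)
D*(-203) + r(H(-5)) = 14*(-203) + 14 = -2842 + 14 = -2828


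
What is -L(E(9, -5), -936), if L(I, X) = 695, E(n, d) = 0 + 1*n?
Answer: -695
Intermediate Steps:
E(n, d) = n (E(n, d) = 0 + n = n)
-L(E(9, -5), -936) = -1*695 = -695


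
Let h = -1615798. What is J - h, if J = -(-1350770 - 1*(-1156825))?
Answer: 1809743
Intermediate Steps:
J = 193945 (J = -(-1350770 + 1156825) = -1*(-193945) = 193945)
J - h = 193945 - 1*(-1615798) = 193945 + 1615798 = 1809743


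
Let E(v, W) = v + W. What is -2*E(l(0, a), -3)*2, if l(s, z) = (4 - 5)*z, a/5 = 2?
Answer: 52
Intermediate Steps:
a = 10 (a = 5*2 = 10)
l(s, z) = -z
E(v, W) = W + v
-2*E(l(0, a), -3)*2 = -2*(-3 - 1*10)*2 = -2*(-3 - 10)*2 = -2*(-13)*2 = 26*2 = 52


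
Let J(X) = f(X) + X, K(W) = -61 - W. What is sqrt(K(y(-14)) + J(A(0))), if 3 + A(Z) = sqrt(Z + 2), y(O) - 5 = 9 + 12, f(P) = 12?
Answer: sqrt(-78 + sqrt(2)) ≈ 8.7513*I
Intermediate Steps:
y(O) = 26 (y(O) = 5 + (9 + 12) = 5 + 21 = 26)
A(Z) = -3 + sqrt(2 + Z) (A(Z) = -3 + sqrt(Z + 2) = -3 + sqrt(2 + Z))
J(X) = 12 + X
sqrt(K(y(-14)) + J(A(0))) = sqrt((-61 - 1*26) + (12 + (-3 + sqrt(2 + 0)))) = sqrt((-61 - 26) + (12 + (-3 + sqrt(2)))) = sqrt(-87 + (9 + sqrt(2))) = sqrt(-78 + sqrt(2))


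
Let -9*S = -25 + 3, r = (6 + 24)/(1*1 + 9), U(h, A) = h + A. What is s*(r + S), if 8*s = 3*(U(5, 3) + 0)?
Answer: 49/3 ≈ 16.333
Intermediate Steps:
U(h, A) = A + h
r = 3 (r = 30/(1 + 9) = 30/10 = 30*(⅒) = 3)
s = 3 (s = (3*((3 + 5) + 0))/8 = (3*(8 + 0))/8 = (3*8)/8 = (⅛)*24 = 3)
S = 22/9 (S = -(-25 + 3)/9 = -⅑*(-22) = 22/9 ≈ 2.4444)
s*(r + S) = 3*(3 + 22/9) = 3*(49/9) = 49/3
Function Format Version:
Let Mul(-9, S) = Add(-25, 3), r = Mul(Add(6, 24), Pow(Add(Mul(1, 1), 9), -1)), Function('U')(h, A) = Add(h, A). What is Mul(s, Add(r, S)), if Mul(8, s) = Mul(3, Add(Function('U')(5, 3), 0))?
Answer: Rational(49, 3) ≈ 16.333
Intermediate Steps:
Function('U')(h, A) = Add(A, h)
r = 3 (r = Mul(30, Pow(Add(1, 9), -1)) = Mul(30, Pow(10, -1)) = Mul(30, Rational(1, 10)) = 3)
s = 3 (s = Mul(Rational(1, 8), Mul(3, Add(Add(3, 5), 0))) = Mul(Rational(1, 8), Mul(3, Add(8, 0))) = Mul(Rational(1, 8), Mul(3, 8)) = Mul(Rational(1, 8), 24) = 3)
S = Rational(22, 9) (S = Mul(Rational(-1, 9), Add(-25, 3)) = Mul(Rational(-1, 9), -22) = Rational(22, 9) ≈ 2.4444)
Mul(s, Add(r, S)) = Mul(3, Add(3, Rational(22, 9))) = Mul(3, Rational(49, 9)) = Rational(49, 3)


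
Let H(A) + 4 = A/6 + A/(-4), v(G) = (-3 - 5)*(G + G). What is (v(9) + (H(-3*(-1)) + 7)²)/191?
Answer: -2183/3056 ≈ -0.71433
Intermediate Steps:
v(G) = -16*G
H(A) = -4 - A/12 (H(A) = -4 + (A/6 + A/(-4)) = -4 + (A*(⅙) + A*(-¼)) = -4 + (A/6 - A/4) = -4 - A/12)
(v(9) + (H(-3*(-1)) + 7)²)/191 = (-16*9 + ((-4 - (-1)*(-1)/4) + 7)²)/191 = (-144 + ((-4 - 1/12*3) + 7)²)/191 = (-144 + ((-4 - ¼) + 7)²)/191 = (-144 + (-17/4 + 7)²)/191 = (-144 + (11/4)²)/191 = (-144 + 121/16)/191 = (1/191)*(-2183/16) = -2183/3056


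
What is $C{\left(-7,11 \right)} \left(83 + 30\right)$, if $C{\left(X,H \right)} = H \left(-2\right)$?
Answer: $-2486$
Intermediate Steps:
$C{\left(X,H \right)} = - 2 H$
$C{\left(-7,11 \right)} \left(83 + 30\right) = \left(-2\right) 11 \left(83 + 30\right) = \left(-22\right) 113 = -2486$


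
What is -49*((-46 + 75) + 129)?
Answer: -7742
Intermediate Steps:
-49*((-46 + 75) + 129) = -49*(29 + 129) = -49*158 = -7742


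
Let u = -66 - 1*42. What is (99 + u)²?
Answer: 81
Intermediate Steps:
u = -108 (u = -66 - 42 = -108)
(99 + u)² = (99 - 108)² = (-9)² = 81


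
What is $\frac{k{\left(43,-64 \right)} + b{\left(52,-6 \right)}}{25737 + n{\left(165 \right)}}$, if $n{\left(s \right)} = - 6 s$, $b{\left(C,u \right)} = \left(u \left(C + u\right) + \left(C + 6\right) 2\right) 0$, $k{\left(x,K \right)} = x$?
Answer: $\frac{43}{24747} \approx 0.0017376$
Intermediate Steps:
$b{\left(C,u \right)} = 0$ ($b{\left(C,u \right)} = \left(u \left(C + u\right) + \left(6 + C\right) 2\right) 0 = \left(u \left(C + u\right) + \left(12 + 2 C\right)\right) 0 = \left(12 + 2 C + u \left(C + u\right)\right) 0 = 0$)
$\frac{k{\left(43,-64 \right)} + b{\left(52,-6 \right)}}{25737 + n{\left(165 \right)}} = \frac{43 + 0}{25737 - 990} = \frac{43}{25737 - 990} = \frac{43}{24747}$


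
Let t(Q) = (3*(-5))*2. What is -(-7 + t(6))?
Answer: 37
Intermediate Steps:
t(Q) = -30 (t(Q) = -15*2 = -30)
-(-7 + t(6)) = -(-7 - 30) = -1*(-37) = 37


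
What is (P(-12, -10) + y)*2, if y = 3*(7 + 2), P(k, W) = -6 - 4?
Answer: 34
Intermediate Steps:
P(k, W) = -10
y = 27 (y = 3*9 = 27)
(P(-12, -10) + y)*2 = (-10 + 27)*2 = 17*2 = 34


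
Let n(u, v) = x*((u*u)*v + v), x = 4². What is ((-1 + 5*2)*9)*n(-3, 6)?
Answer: 77760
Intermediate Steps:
x = 16
n(u, v) = 16*v + 16*v*u² (n(u, v) = 16*((u*u)*v + v) = 16*(u²*v + v) = 16*(v*u² + v) = 16*(v + v*u²) = 16*v + 16*v*u²)
((-1 + 5*2)*9)*n(-3, 6) = ((-1 + 5*2)*9)*(16*6*(1 + (-3)²)) = ((-1 + 10)*9)*(16*6*(1 + 9)) = (9*9)*(16*6*10) = 81*960 = 77760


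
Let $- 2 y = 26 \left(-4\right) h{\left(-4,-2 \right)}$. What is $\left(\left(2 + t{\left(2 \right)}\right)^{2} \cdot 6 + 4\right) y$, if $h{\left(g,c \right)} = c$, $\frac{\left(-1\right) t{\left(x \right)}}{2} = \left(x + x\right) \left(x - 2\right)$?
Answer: $-2912$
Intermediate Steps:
$t{\left(x \right)} = - 4 x \left(-2 + x\right)$ ($t{\left(x \right)} = - 2 \left(x + x\right) \left(x - 2\right) = - 2 \cdot 2 x \left(-2 + x\right) = - 4 x \left(-2 + x\right)$)
$y = -104$ ($y = - \frac{26 \left(-4\right) \left(-2\right)}{2} = - \frac{\left(-104\right) \left(-2\right)}{2} = \left(- \frac{1}{2}\right) 208 = -104$)
$\left(\left(2 + t{\left(2 \right)}\right)^{2} \cdot 6 + 4\right) y = \left(\left(2 + 4 \cdot 2 \left(2 - 2\right)\right)^{2} \cdot 6 + 4\right) \left(-104\right) = \left(\left(2 + 4 \cdot 2 \cdot 0\right)^{2} \cdot 6 + 4\right) \left(-104\right) = \left(\left(2 + 0\right)^{2} \cdot 6 + 4\right) \left(-104\right) = \left(2^{2} \cdot 6 + 4\right) \left(-104\right) = \left(4 \cdot 6 + 4\right) \left(-104\right) = \left(24 + 4\right) \left(-104\right) = 28 \left(-104\right) = -2912$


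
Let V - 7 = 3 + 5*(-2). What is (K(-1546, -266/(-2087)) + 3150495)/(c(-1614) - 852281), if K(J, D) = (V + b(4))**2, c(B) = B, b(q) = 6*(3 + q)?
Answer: -3152259/853895 ≈ -3.6916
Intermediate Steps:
V = 0 (V = 7 + (3 + 5*(-2)) = 7 + (3 - 10) = 7 - 7 = 0)
b(q) = 18 + 6*q
K(J, D) = 1764 (K(J, D) = (0 + (18 + 6*4))**2 = (0 + (18 + 24))**2 = (0 + 42)**2 = 42**2 = 1764)
(K(-1546, -266/(-2087)) + 3150495)/(c(-1614) - 852281) = (1764 + 3150495)/(-1614 - 852281) = 3152259/(-853895) = 3152259*(-1/853895) = -3152259/853895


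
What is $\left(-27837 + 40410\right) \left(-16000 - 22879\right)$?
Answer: $-488825667$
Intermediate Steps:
$\left(-27837 + 40410\right) \left(-16000 - 22879\right) = 12573 \left(-38879\right) = -488825667$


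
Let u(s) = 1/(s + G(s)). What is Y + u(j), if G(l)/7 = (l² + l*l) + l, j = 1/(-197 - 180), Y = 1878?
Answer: 5495627/3002 ≈ 1830.7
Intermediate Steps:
j = -1/377 (j = 1/(-377) = -1/377 ≈ -0.0026525)
G(l) = 7*l + 14*l² (G(l) = 7*((l² + l*l) + l) = 7*((l² + l²) + l) = 7*(2*l² + l) = 7*(l + 2*l²) = 7*l + 14*l²)
u(s) = 1/(s + 7*s*(1 + 2*s))
Y + u(j) = 1878 + 1/(2*(-1/377)*(4 + 7*(-1/377))) = 1878 + (½)*(-377)/(4 - 7/377) = 1878 + (½)*(-377)/(1501/377) = 1878 + (½)*(-377)*(377/1501) = 1878 - 142129/3002 = 5495627/3002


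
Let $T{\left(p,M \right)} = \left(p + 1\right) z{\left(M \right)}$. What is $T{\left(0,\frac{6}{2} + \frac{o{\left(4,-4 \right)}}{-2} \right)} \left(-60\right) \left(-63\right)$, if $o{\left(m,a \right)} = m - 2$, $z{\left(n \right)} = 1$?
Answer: $3780$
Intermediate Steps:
$o{\left(m,a \right)} = -2 + m$
$T{\left(p,M \right)} = 1 + p$ ($T{\left(p,M \right)} = \left(p + 1\right) 1 = \left(1 + p\right) 1 = 1 + p$)
$T{\left(0,\frac{6}{2} + \frac{o{\left(4,-4 \right)}}{-2} \right)} \left(-60\right) \left(-63\right) = \left(1 + 0\right) \left(-60\right) \left(-63\right) = 1 \left(-60\right) \left(-63\right) = \left(-60\right) \left(-63\right) = 3780$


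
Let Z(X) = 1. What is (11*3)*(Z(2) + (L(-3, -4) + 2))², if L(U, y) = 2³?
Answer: 3993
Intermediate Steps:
L(U, y) = 8
(11*3)*(Z(2) + (L(-3, -4) + 2))² = (11*3)*(1 + (8 + 2))² = 33*(1 + 10)² = 33*11² = 33*121 = 3993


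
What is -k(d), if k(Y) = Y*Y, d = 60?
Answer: -3600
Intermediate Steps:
k(Y) = Y²
-k(d) = -1*60² = -1*3600 = -3600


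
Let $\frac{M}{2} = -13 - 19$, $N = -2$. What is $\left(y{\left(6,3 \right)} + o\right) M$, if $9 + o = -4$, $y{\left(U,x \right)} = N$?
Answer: $960$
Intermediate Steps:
$M = -64$ ($M = 2 \left(-13 - 19\right) = 2 \left(-32\right) = -64$)
$y{\left(U,x \right)} = -2$
$o = -13$ ($o = -9 - 4 = -13$)
$\left(y{\left(6,3 \right)} + o\right) M = \left(-2 - 13\right) \left(-64\right) = \left(-15\right) \left(-64\right) = 960$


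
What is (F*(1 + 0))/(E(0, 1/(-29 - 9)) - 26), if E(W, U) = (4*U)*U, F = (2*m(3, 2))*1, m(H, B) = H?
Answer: -2166/9385 ≈ -0.23079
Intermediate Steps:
F = 6 (F = (2*3)*1 = 6*1 = 6)
E(W, U) = 4*U²
(F*(1 + 0))/(E(0, 1/(-29 - 9)) - 26) = (6*(1 + 0))/(4*(1/(-29 - 9))² - 26) = (6*1)/(4*(1/(-38))² - 26) = 6/(4*(-1/38)² - 26) = 6/(4*(1/1444) - 26) = 6/(1/361 - 26) = 6/(-9385/361) = -361/9385*6 = -2166/9385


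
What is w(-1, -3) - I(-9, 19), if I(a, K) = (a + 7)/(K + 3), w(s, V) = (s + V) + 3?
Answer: -10/11 ≈ -0.90909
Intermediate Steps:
w(s, V) = 3 + V + s (w(s, V) = (V + s) + 3 = 3 + V + s)
I(a, K) = (7 + a)/(3 + K)
w(-1, -3) - I(-9, 19) = (3 - 3 - 1) - (7 - 9)/(3 + 19) = -1 - (-2)/22 = -1 - 1*(-1/11) = -1 + 1/11 = -10/11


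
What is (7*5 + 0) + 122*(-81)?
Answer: -9847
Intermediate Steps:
(7*5 + 0) + 122*(-81) = (35 + 0) - 9882 = 35 - 9882 = -9847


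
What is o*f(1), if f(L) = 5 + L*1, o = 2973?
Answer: 17838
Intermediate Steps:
f(L) = 5 + L
o*f(1) = 2973*(5 + 1) = 2973*6 = 17838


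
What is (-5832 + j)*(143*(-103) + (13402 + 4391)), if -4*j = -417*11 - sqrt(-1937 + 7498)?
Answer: -14355606 + 766*sqrt(5561) ≈ -1.4298e+7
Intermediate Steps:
j = 4587/4 + sqrt(5561)/4 (j = -(-417*11 - sqrt(-1937 + 7498))/4 = -(-4587 - sqrt(5561))/4 = 4587/4 + sqrt(5561)/4 ≈ 1165.4)
(-5832 + j)*(143*(-103) + (13402 + 4391)) = (-5832 + (4587/4 + sqrt(5561)/4))*(143*(-103) + (13402 + 4391)) = (-18741/4 + sqrt(5561)/4)*(-14729 + 17793) = (-18741/4 + sqrt(5561)/4)*3064 = -14355606 + 766*sqrt(5561)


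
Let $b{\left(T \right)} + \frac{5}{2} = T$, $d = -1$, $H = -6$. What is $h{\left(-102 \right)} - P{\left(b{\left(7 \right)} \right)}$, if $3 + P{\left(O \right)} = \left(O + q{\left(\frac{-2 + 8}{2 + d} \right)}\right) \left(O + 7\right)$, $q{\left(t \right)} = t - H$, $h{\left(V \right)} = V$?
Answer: $- \frac{1155}{4} \approx -288.75$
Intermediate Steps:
$b{\left(T \right)} = - \frac{5}{2} + T$
$q{\left(t \right)} = 6 + t$ ($q{\left(t \right)} = t - -6 = t + 6 = 6 + t$)
$P{\left(O \right)} = -3 + \left(7 + O\right) \left(12 + O\right)$ ($P{\left(O \right)} = -3 + \left(O + \left(6 + \frac{-2 + 8}{2 - 1}\right)\right) \left(O + 7\right) = -3 + \left(O + \left(6 + \frac{6}{1}\right)\right) \left(7 + O\right) = -3 + \left(O + \left(6 + 6 \cdot 1\right)\right) \left(7 + O\right) = -3 + \left(O + \left(6 + 6\right)\right) \left(7 + O\right) = -3 + \left(O + 12\right) \left(7 + O\right) = -3 + \left(12 + O\right) \left(7 + O\right) = -3 + \left(7 + O\right) \left(12 + O\right)$)
$h{\left(-102 \right)} - P{\left(b{\left(7 \right)} \right)} = -102 - \left(81 + \left(- \frac{5}{2} + 7\right)^{2} + 19 \left(- \frac{5}{2} + 7\right)\right) = -102 - \left(81 + \left(\frac{9}{2}\right)^{2} + 19 \cdot \frac{9}{2}\right) = -102 - \left(81 + \frac{81}{4} + \frac{171}{2}\right) = -102 - \frac{747}{4} = - \frac{1155}{4}$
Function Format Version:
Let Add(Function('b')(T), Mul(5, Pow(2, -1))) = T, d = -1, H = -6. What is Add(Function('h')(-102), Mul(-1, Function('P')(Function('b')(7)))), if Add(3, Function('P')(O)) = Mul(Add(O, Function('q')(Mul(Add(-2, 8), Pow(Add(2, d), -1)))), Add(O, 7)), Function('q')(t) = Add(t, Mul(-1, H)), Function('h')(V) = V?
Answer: Rational(-1155, 4) ≈ -288.75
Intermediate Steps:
Function('b')(T) = Add(Rational(-5, 2), T)
Function('q')(t) = Add(6, t) (Function('q')(t) = Add(t, Mul(-1, -6)) = Add(t, 6) = Add(6, t))
Function('P')(O) = Add(-3, Mul(Add(7, O), Add(12, O))) (Function('P')(O) = Add(-3, Mul(Add(O, Add(6, Mul(Add(-2, 8), Pow(Add(2, -1), -1)))), Add(O, 7))) = Add(-3, Mul(Add(O, Add(6, Mul(6, Pow(1, -1)))), Add(7, O))) = Add(-3, Mul(Add(O, Add(6, Mul(6, 1))), Add(7, O))) = Add(-3, Mul(Add(O, Add(6, 6)), Add(7, O))) = Add(-3, Mul(Add(O, 12), Add(7, O))) = Add(-3, Mul(Add(12, O), Add(7, O))) = Add(-3, Mul(Add(7, O), Add(12, O))))
Add(Function('h')(-102), Mul(-1, Function('P')(Function('b')(7)))) = Add(-102, Mul(-1, Add(81, Pow(Add(Rational(-5, 2), 7), 2), Mul(19, Add(Rational(-5, 2), 7))))) = Add(-102, Mul(-1, Add(81, Pow(Rational(9, 2), 2), Mul(19, Rational(9, 2))))) = Add(-102, Mul(-1, Add(81, Rational(81, 4), Rational(171, 2)))) = Add(-102, Mul(-1, Rational(747, 4))) = Add(-102, Rational(-747, 4)) = Rational(-1155, 4)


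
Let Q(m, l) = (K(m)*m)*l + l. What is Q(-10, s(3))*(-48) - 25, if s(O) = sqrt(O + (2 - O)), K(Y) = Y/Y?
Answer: -25 + 432*sqrt(2) ≈ 585.94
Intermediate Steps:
K(Y) = 1
s(O) = sqrt(2)
Q(m, l) = l + l*m (Q(m, l) = (1*m)*l + l = m*l + l = l*m + l = l + l*m)
Q(-10, s(3))*(-48) - 25 = (sqrt(2)*(1 - 10))*(-48) - 25 = (sqrt(2)*(-9))*(-48) - 25 = -9*sqrt(2)*(-48) - 25 = 432*sqrt(2) - 25 = -25 + 432*sqrt(2)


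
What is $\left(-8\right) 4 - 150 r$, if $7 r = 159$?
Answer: $- \frac{24074}{7} \approx -3439.1$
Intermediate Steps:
$r = \frac{159}{7}$ ($r = \frac{1}{7} \cdot 159 = \frac{159}{7} \approx 22.714$)
$\left(-8\right) 4 - 150 r = \left(-8\right) 4 - \frac{23850}{7} = -32 - \frac{23850}{7} = - \frac{24074}{7}$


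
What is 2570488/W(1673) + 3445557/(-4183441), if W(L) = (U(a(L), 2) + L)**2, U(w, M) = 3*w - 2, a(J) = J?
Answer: -35864052189623/46808625935025 ≈ -0.76618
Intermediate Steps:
U(w, M) = -2 + 3*w
W(L) = (-2 + 4*L)**2 (W(L) = ((-2 + 3*L) + L)**2 = (-2 + 4*L)**2)
2570488/W(1673) + 3445557/(-4183441) = 2570488/((4*(-1 + 2*1673)**2)) + 3445557/(-4183441) = 2570488/((4*(-1 + 3346)**2)) + 3445557*(-1/4183441) = 2570488/((4*3345**2)) - 3445557/4183441 = 2570488/((4*11189025)) - 3445557/4183441 = 2570488/44756100 - 3445557/4183441 = 2570488*(1/44756100) - 3445557/4183441 = 642622/11189025 - 3445557/4183441 = -35864052189623/46808625935025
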